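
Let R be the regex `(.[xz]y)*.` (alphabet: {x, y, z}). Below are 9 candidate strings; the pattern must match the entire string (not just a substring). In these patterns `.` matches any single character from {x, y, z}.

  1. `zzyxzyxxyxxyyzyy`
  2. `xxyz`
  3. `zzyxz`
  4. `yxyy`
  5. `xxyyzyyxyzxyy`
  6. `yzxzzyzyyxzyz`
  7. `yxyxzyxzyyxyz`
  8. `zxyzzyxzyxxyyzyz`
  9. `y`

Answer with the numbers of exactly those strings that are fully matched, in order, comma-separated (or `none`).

1 → match
2 → match
3 → no match
4 → match
5 → match
6 → no match
7 → match
8 → match
9 → match

1, 2, 4, 5, 7, 8, 9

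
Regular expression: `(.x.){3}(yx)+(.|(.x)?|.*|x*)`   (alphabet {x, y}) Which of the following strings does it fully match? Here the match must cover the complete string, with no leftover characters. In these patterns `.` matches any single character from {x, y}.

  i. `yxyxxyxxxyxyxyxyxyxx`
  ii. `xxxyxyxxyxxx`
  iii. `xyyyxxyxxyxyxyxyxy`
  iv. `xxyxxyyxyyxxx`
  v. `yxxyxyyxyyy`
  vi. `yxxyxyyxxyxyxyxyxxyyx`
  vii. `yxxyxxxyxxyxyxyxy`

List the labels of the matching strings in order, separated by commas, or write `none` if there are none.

i → match
ii → no match
iii → no match
iv → match
v → no match
vi → match
vii → no match

i, iv, vi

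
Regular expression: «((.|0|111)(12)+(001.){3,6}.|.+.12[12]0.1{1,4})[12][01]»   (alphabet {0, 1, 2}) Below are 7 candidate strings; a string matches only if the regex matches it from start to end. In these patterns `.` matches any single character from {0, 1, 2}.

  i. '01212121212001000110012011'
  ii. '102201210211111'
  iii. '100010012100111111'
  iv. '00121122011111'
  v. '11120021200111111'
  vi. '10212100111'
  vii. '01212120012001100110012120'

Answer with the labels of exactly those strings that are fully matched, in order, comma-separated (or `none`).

i, ii, iii, iv, vi, vii

i → match
ii → match
iii → match
iv → match
v → no match
vi → match
vii → match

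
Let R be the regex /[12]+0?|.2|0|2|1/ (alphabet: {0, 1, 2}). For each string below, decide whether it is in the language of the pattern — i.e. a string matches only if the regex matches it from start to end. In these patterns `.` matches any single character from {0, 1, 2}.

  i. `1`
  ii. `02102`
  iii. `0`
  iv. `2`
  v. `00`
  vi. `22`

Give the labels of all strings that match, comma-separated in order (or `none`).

i, iii, iv, vi

i → match
ii → no match
iii → match
iv → match
v → no match
vi → match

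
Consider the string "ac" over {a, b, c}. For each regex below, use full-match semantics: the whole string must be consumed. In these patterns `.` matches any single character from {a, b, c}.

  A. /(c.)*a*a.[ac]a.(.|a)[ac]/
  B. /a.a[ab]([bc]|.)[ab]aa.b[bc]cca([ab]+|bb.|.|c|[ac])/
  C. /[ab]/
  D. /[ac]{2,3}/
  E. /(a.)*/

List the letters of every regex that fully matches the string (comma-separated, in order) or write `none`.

D, E

A → no match
B → no match
C → no match
D → match
E → match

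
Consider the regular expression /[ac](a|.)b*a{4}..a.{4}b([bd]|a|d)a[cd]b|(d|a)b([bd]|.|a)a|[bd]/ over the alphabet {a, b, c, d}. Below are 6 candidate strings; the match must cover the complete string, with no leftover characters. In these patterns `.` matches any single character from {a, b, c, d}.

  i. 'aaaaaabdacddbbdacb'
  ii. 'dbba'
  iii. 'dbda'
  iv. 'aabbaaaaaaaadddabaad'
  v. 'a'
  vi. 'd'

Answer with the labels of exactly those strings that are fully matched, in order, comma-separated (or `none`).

i, ii, iii, vi

i → match
ii. 'dbba' → match
iii. 'dbda' → match
iv → no match
v. 'a' → no match
vi. 'd' → match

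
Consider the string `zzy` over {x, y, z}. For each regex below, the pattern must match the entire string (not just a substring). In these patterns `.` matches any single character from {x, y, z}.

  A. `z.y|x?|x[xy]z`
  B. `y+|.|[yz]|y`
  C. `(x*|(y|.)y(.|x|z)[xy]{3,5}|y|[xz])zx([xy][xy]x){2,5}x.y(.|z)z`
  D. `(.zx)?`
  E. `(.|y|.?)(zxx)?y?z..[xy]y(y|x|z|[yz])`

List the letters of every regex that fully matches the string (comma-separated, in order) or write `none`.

A

A → match
B → no match
C → no match — must end with `z`
D → no match
E → no match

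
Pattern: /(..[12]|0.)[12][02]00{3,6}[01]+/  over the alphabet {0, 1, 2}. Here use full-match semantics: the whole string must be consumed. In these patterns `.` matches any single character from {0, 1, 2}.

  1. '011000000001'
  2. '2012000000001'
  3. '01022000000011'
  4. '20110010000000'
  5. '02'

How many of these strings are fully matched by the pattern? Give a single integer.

1 → match
2 → match
3 → no match
4 → no match
5 → no match
Total matched: 2

2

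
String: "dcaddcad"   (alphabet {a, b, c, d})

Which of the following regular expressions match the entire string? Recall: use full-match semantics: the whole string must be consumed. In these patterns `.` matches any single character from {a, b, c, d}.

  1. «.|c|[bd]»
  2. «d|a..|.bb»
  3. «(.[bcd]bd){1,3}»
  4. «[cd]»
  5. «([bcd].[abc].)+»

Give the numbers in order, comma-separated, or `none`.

1 → no match
2 → no match
3 → no match — must end with "bd"
4 → no match
5 → match

5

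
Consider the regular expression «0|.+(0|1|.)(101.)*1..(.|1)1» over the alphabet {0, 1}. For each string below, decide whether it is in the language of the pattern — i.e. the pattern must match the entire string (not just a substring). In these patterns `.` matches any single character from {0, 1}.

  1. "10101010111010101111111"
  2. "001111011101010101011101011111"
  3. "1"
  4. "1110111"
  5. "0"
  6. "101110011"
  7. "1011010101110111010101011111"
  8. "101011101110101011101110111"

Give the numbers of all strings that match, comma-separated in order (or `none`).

1, 2, 4, 5, 6, 7, 8

1 → match
2 → match
3 → no match
4 → match
5 → match
6 → match
7 → match
8 → match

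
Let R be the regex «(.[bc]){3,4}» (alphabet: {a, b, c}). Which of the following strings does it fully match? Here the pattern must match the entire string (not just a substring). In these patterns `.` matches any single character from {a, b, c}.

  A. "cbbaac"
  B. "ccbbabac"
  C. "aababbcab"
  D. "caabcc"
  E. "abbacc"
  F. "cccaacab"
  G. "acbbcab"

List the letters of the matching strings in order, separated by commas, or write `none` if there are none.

B

A → no match
B → match
C → no match
D → no match
E → no match
F → no match
G → no match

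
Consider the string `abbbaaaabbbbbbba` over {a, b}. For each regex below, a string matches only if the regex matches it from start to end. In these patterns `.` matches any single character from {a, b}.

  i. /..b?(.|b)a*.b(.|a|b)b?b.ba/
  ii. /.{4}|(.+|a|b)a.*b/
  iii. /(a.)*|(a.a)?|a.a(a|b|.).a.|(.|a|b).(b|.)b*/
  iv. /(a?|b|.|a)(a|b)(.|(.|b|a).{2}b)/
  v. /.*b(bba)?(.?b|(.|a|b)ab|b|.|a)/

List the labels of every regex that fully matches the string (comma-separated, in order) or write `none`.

i → match
ii → no match
iii → no match
iv → no match
v → match

i, v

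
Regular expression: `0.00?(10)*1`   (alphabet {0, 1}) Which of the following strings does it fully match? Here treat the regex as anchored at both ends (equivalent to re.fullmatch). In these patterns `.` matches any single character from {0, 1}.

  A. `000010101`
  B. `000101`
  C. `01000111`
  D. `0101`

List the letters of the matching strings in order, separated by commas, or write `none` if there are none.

A, B, D

A. `000010101` → match
B. `000101` → match
C. `01000111` → no match
D. `0101` → match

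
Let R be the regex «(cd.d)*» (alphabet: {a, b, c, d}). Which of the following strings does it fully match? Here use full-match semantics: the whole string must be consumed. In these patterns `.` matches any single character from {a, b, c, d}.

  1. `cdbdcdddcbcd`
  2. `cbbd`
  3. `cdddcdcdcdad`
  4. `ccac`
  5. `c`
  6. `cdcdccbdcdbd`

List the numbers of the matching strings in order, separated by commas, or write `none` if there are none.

1. `cdbdcdddcbcd` → no match
2. `cbbd` → no match
3. `cdddcdcdcdad` → match
4. `ccac` → no match
5. `c` → no match
6. `cdcdccbdcdbd` → no match

3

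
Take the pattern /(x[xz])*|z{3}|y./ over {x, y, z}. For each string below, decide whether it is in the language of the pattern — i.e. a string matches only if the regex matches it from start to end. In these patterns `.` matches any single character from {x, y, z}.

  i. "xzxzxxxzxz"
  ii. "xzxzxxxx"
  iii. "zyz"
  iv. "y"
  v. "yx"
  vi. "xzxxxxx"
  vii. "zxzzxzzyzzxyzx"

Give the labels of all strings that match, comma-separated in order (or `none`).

i, ii, v

i. "xzxzxxxzxz" → match
ii. "xzxzxxxx" → match
iii. "zyz" → no match
iv. "y" → no match
v. "yx" → match
vi. "xzxxxxx" → no match
vii → no match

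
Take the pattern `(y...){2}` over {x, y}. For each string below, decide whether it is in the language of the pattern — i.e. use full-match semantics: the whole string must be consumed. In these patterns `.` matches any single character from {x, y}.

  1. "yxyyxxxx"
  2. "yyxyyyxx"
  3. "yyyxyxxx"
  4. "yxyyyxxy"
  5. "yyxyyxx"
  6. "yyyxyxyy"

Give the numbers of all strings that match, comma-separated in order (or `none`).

2, 3, 4, 6

1 → no match
2 → match
3 → match
4 → match
5 → no match
6 → match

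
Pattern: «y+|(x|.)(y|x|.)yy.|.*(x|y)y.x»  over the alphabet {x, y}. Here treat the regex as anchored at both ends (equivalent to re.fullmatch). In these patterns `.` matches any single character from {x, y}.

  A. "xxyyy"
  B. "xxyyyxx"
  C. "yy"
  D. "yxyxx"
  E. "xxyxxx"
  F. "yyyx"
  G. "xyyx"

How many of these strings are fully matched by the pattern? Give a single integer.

A → match
B → match
C → match
D → match
E → no match
F → match
G → match
Total matched: 6

6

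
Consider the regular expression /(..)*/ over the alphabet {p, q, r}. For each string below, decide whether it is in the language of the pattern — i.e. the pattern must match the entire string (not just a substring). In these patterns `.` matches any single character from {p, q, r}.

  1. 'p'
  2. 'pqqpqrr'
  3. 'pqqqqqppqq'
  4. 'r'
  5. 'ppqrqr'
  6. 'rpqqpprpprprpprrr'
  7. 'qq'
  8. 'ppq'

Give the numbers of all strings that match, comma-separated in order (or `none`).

3, 5, 7

1 → no match
2 → no match
3 → match
4 → no match
5 → match
6 → no match
7 → match
8 → no match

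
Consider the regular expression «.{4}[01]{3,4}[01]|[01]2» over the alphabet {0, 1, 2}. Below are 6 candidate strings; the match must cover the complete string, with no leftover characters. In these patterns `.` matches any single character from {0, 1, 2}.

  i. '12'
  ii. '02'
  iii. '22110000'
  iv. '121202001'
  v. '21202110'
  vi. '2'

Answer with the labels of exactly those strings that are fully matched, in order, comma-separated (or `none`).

i, ii, iii

i → match
ii → match
iii → match
iv → no match
v → no match
vi → no match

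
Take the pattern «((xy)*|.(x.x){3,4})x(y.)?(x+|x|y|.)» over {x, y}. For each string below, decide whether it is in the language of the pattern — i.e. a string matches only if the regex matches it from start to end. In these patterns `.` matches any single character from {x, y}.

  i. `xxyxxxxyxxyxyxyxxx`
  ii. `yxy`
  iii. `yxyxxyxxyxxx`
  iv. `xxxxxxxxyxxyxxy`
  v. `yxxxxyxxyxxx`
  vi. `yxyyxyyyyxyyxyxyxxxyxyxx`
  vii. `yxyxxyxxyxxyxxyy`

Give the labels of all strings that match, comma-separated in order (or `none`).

iii, iv, v

i → no match
ii → no match
iii → match
iv → match
v → match
vi → no match
vii → no match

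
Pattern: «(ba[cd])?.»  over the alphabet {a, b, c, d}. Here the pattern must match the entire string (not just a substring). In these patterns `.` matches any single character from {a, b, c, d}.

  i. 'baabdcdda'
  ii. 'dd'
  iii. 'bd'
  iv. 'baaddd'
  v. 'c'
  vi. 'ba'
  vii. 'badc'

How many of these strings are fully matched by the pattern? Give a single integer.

i → no match
ii → no match
iii → no match
iv → no match
v → match
vi → no match
vii → match
Total matched: 2

2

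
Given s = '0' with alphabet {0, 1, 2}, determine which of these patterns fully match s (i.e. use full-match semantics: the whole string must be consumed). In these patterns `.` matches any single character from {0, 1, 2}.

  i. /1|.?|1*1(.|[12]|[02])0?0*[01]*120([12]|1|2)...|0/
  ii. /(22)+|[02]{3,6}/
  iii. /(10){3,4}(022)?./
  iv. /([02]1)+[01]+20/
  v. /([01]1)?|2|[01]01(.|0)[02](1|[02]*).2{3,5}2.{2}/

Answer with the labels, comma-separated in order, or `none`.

i → match
ii → no match
iii → no match — must start with '10'
iv → no match — must end with '20'
v → no match

i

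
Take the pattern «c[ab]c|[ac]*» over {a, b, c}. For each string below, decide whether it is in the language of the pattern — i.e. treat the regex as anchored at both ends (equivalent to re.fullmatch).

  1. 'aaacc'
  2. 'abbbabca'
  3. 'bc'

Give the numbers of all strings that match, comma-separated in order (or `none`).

1

1. 'aaacc' → match
2. 'abbbabca' → no match
3. 'bc' → no match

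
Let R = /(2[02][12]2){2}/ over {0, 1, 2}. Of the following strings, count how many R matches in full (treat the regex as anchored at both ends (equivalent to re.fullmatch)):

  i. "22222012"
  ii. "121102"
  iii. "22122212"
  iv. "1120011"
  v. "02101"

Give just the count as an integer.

i → match
ii → no match — must start with "2"
iii → match
iv → no match — must start with "2"
v → no match — must start with "2"
Total matched: 2

2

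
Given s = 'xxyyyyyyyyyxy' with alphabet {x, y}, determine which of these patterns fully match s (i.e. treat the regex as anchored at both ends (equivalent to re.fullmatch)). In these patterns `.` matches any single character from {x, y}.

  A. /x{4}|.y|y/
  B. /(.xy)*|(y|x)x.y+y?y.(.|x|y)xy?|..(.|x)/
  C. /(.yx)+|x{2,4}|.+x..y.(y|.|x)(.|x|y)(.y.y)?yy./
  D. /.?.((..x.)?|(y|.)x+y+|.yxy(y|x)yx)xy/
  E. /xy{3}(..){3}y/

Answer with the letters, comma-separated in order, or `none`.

A → no match
B → match
C → no match
D → no match
E → no match — must start with 'xy'

B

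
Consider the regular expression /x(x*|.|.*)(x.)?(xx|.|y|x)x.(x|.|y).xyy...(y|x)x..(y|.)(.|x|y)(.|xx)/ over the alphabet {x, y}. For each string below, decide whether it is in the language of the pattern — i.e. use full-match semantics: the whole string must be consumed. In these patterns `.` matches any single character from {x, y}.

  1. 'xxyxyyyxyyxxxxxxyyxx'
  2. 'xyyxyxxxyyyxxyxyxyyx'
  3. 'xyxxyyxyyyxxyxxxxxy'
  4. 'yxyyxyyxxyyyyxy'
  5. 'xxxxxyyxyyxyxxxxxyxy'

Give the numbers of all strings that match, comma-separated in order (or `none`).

1 → match
2 → match
3 → match
4 → no match — must start with 'x'
5 → match

1, 2, 3, 5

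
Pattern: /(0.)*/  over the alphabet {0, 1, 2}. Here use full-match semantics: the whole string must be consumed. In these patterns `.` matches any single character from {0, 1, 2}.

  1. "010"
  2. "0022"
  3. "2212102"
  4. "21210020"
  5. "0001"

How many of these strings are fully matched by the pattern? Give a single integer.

1

1. "010" → no match
2. "0022" → no match
3. "2212102" → no match
4. "21210020" → no match
5. "0001" → match
Total matched: 1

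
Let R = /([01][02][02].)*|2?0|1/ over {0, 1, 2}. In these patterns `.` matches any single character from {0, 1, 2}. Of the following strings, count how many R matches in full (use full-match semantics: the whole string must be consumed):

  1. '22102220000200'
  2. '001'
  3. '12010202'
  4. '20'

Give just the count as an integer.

1 → no match
2. '001' → no match
3. '12010202' → match
4. '20' → match
Total matched: 2

2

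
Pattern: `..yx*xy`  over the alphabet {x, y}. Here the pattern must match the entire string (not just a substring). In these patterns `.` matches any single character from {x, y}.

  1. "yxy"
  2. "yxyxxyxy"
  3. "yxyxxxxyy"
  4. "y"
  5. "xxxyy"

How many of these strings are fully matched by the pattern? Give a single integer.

0

1 → no match
2 → no match
3 → no match — must end with "xy"
4 → no match — must end with "xy"
5 → no match — must end with "xy"
Total matched: 0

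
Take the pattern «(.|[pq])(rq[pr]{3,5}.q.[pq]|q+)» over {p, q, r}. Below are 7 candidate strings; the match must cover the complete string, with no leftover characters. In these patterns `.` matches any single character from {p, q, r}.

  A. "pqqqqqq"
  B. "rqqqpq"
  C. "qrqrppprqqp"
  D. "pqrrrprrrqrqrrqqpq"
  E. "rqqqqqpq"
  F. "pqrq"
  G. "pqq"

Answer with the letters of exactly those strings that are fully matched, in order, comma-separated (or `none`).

A → match
B → no match
C → match
D → no match
E → no match
F → no match
G → match

A, C, G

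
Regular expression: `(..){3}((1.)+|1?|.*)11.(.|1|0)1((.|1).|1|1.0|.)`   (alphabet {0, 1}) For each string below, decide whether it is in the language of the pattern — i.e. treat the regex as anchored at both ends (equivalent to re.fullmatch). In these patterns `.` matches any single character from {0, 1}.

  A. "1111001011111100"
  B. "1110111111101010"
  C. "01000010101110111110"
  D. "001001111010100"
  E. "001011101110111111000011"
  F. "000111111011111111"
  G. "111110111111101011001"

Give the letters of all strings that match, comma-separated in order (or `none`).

A, C, F

A → match
B → no match
C → match
D → no match
E → no match
F → match
G → no match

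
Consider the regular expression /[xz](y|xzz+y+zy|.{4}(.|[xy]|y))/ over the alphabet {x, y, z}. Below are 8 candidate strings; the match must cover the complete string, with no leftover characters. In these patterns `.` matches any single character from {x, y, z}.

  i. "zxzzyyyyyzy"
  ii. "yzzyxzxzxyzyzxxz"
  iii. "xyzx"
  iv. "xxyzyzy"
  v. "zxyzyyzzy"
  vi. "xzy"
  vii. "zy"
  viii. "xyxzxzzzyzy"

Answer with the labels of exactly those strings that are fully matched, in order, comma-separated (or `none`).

i, vii

i → match
ii → no match
iii → no match
iv → no match
v → no match
vi → no match
vii → match
viii → no match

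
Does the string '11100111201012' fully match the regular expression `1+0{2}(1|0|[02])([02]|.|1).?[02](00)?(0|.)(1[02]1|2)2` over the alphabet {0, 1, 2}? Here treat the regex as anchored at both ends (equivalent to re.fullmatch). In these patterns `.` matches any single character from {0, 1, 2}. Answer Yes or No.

Yes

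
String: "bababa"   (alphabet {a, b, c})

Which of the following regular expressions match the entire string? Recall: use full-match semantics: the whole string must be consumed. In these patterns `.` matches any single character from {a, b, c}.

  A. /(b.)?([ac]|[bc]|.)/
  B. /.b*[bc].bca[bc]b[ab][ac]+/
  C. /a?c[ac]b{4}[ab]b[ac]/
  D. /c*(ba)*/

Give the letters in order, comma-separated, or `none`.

A → no match
B → no match
C → no match
D → match

D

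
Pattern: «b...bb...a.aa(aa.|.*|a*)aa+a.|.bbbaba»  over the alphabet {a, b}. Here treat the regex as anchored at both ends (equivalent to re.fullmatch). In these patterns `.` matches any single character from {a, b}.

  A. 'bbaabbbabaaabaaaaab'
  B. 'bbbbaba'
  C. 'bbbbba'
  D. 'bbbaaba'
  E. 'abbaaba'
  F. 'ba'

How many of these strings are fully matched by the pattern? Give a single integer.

A → no match
B → match
C → no match
D → no match
E → no match
F → no match
Total matched: 1

1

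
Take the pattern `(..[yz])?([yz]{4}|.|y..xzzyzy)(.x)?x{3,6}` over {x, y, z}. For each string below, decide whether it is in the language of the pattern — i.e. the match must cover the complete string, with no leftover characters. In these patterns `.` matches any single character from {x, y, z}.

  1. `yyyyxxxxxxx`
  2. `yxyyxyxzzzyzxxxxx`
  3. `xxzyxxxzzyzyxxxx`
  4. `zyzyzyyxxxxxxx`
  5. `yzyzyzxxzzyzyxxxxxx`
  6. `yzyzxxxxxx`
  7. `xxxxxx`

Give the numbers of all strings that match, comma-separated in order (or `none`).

1, 3, 4, 6, 7

1 → match
2 → no match
3 → match
4 → match
5 → no match
6 → match
7 → match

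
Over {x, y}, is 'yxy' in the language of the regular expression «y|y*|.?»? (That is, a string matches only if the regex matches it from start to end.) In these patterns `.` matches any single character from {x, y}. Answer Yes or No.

No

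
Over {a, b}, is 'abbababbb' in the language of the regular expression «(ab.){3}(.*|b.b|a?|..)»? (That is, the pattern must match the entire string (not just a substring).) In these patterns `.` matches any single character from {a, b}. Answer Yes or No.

No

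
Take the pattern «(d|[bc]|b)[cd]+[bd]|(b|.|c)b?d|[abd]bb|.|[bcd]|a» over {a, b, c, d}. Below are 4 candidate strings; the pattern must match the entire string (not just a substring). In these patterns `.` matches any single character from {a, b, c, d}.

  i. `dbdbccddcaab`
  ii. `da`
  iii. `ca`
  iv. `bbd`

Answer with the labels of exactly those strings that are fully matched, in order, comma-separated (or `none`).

i → no match
ii → no match
iii → no match
iv → match

iv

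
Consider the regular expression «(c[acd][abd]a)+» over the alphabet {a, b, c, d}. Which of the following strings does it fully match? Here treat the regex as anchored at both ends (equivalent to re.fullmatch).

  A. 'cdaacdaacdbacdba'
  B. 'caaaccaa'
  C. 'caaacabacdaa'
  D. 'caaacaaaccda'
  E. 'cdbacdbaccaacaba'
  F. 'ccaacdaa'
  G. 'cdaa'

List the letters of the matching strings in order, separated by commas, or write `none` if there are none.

A → match
B → match
C → match
D → match
E → match
F → match
G → match

A, B, C, D, E, F, G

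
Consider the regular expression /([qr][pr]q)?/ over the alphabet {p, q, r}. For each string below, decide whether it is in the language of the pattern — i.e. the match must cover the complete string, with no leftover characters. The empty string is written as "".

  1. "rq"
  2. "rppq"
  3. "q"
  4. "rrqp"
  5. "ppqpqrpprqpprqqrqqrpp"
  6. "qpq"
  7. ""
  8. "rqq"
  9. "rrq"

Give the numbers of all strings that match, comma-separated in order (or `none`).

1. "rq" → no match
2. "rppq" → no match
3. "q" → no match
4. "rrqp" → no match
5 → no match
6. "qpq" → match
7. "" → match
8. "rqq" → no match
9. "rrq" → match

6, 7, 9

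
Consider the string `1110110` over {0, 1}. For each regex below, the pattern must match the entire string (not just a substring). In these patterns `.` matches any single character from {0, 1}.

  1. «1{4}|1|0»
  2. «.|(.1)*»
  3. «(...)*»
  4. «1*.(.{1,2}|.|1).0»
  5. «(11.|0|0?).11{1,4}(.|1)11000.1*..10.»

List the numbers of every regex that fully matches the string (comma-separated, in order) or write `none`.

4

1 → no match
2 → no match
3 → no match
4 → match
5 → no match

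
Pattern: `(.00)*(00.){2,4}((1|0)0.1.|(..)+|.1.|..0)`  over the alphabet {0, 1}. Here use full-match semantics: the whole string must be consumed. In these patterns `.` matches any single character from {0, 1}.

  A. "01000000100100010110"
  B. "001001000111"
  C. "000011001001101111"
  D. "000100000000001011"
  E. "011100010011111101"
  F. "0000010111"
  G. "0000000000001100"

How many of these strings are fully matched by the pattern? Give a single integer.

4

A → no match
B → match
C → no match
D → match
E → no match
F → match
G → match
Total matched: 4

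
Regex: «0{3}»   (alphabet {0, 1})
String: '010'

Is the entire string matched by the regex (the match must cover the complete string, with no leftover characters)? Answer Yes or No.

No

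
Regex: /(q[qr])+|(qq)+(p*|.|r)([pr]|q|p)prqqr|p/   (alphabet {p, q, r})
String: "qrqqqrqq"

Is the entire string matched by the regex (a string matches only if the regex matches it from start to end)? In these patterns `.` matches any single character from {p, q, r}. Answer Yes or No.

Yes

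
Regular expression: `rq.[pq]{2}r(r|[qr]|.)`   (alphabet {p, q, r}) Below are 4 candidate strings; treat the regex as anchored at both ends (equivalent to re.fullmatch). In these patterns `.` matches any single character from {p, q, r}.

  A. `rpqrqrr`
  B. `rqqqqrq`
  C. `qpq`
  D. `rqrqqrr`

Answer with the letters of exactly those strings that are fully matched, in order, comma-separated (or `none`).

A → no match — must start with `rq`
B → match
C → no match — must start with `rq`
D → match

B, D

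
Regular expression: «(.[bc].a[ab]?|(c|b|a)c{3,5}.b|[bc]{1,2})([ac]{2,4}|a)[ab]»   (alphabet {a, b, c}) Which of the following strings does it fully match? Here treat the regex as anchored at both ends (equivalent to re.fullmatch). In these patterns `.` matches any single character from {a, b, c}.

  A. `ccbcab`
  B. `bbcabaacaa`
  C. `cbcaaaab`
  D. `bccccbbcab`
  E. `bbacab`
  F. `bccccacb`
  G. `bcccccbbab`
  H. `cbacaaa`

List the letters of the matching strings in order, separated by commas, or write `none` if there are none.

B, C, D, E, G, H

A → no match
B → match
C → match
D → match
E → match
F → no match
G → match
H → match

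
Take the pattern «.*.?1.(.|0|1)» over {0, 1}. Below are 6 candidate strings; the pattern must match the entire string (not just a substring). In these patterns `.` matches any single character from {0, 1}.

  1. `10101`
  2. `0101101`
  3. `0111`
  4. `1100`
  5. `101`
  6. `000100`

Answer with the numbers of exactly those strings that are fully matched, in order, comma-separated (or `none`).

1 → match
2 → match
3 → match
4 → match
5 → match
6 → match

1, 2, 3, 4, 5, 6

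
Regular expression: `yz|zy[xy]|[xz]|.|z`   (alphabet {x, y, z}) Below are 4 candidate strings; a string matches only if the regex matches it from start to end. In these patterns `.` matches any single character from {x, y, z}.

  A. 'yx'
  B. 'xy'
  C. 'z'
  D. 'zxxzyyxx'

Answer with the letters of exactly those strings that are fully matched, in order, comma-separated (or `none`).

C

A. 'yx' → no match
B. 'xy' → no match
C. 'z' → match
D. 'zxxzyyxx' → no match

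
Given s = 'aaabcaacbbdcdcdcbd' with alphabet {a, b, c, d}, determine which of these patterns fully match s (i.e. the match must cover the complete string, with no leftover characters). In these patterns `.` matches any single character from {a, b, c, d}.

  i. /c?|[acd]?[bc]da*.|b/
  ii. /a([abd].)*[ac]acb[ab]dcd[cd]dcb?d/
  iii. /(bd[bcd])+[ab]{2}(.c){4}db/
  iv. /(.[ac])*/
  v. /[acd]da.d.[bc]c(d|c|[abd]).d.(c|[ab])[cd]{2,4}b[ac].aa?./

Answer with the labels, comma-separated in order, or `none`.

ii

i → no match
ii → match
iii → no match — must start with 'bd'
iv → no match
v → no match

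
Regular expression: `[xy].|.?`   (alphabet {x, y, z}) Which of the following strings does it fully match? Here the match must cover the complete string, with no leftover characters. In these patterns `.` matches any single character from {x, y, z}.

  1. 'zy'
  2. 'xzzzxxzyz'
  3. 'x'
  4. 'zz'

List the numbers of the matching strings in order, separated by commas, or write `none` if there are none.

3

1 → no match
2 → no match
3 → match
4 → no match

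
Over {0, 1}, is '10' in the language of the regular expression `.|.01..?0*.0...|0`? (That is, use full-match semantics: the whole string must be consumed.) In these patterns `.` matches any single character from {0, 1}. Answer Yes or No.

No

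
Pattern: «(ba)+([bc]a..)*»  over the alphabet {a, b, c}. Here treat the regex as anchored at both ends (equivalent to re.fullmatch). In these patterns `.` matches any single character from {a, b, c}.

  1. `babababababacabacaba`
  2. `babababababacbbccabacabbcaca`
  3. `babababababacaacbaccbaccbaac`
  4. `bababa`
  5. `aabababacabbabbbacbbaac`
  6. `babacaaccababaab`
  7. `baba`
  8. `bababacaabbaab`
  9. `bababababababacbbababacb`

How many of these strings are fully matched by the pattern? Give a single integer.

1 → match
2 → no match
3 → match
4 → match
5 → no match — must start with `ba`
6 → match
7 → match
8 → match
9 → match
Total matched: 7

7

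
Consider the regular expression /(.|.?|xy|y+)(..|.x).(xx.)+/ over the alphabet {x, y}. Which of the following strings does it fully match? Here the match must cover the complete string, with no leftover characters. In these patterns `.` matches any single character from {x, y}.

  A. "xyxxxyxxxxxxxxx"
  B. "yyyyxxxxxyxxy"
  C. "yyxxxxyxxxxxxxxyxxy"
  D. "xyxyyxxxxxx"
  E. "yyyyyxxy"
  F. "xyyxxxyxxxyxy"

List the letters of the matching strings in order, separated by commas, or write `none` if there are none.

A → match
B → match
C → match
D → match
E → match
F → no match

A, B, C, D, E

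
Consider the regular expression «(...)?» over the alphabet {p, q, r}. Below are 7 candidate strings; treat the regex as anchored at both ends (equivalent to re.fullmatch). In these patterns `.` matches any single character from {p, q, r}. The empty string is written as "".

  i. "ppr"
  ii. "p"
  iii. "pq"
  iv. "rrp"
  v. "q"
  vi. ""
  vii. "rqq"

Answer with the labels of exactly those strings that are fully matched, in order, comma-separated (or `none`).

i → match
ii → no match
iii → no match
iv → match
v → no match
vi → match
vii → match

i, iv, vi, vii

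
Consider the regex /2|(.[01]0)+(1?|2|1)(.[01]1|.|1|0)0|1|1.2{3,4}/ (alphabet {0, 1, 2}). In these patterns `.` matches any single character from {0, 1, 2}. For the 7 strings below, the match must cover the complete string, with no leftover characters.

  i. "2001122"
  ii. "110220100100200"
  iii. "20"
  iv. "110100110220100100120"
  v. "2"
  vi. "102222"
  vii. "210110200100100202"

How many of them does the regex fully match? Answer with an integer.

2

i → no match
ii → no match
iii → no match
iv → no match
v → match
vi → match
vii → no match
Total matched: 2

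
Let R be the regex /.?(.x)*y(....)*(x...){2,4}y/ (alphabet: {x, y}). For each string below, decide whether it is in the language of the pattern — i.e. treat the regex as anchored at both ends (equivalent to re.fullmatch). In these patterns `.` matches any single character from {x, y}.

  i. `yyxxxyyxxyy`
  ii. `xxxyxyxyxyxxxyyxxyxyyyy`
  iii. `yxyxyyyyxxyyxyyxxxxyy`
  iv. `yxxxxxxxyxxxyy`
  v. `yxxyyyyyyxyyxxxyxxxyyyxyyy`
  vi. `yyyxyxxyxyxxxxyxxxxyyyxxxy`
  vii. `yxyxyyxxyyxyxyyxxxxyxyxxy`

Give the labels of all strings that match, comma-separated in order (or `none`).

iv

i → no match
ii → no match
iii → no match
iv → match
v → no match
vi → no match
vii → no match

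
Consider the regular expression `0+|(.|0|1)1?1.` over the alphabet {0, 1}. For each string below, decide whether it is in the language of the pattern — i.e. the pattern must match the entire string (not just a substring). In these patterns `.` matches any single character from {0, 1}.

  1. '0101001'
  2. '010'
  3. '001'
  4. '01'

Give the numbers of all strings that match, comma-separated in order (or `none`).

2

1 → no match
2 → match
3 → no match
4 → no match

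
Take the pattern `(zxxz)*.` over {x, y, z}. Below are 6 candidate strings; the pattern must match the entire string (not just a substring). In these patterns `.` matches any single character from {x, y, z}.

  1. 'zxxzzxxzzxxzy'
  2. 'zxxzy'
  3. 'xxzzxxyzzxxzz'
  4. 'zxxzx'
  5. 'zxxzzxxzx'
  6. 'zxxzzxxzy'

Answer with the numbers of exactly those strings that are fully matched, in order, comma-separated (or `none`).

1 → match
2. 'zxxzy' → match
3 → no match
4. 'zxxzx' → match
5. 'zxxzzxxzx' → match
6. 'zxxzzxxzy' → match

1, 2, 4, 5, 6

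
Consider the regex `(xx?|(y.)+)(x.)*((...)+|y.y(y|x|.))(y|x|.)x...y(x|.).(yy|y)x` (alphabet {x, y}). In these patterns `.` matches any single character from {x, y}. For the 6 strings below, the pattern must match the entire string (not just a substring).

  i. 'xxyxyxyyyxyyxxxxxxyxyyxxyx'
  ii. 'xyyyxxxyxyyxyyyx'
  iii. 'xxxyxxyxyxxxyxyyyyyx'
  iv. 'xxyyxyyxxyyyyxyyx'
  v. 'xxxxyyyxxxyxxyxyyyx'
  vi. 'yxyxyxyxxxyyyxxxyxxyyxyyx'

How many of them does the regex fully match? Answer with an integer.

i → match
ii → match
iii → match
iv → match
v → match
vi → match
Total matched: 6

6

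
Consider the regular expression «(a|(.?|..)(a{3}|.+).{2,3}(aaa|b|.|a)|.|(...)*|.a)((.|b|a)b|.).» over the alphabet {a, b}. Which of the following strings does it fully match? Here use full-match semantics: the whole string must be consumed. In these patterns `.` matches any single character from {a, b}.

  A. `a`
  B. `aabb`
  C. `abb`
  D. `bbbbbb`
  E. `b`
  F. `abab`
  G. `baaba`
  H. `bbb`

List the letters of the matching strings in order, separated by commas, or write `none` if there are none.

A → no match
B → match
C → match
D → match
E → no match
F → no match
G → match
H → match

B, C, D, G, H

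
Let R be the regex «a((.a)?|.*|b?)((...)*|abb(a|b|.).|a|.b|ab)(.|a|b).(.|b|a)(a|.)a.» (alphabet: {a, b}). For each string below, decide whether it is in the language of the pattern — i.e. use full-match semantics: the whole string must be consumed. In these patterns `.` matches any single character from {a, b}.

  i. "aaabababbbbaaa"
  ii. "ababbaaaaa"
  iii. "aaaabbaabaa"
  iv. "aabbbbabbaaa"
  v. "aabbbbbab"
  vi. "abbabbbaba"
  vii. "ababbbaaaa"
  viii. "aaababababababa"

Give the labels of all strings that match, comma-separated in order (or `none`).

i, ii, iii, iv, v, vii

i → match
ii. "ababbaaaaa" → match
iii. "aaaabbaabaa" → match
iv. "aabbbbabbaaa" → match
v. "aabbbbbab" → match
vi. "abbabbbaba" → no match
vii. "ababbbaaaa" → match
viii → no match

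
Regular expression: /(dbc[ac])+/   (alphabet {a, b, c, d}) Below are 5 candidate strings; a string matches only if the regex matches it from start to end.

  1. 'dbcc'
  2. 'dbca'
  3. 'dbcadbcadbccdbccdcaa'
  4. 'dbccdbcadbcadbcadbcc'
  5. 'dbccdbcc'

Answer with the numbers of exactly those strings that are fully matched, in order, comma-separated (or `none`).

1, 2, 4, 5

1 → match
2 → match
3 → no match
4 → match
5 → match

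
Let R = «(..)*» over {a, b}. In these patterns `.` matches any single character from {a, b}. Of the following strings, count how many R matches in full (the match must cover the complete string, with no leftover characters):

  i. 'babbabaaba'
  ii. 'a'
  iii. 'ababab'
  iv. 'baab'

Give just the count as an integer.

3

i → match
ii → no match
iii → match
iv → match
Total matched: 3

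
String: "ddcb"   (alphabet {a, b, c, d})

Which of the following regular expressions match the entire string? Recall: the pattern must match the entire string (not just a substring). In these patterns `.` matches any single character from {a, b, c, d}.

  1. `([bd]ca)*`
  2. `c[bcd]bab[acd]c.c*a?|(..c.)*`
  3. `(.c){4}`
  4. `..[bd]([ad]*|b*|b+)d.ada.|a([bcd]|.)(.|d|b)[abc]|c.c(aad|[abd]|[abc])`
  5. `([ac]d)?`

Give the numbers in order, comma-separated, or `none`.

2

1 → no match
2 → match
3 → no match — must end with "c"
4 → no match
5 → no match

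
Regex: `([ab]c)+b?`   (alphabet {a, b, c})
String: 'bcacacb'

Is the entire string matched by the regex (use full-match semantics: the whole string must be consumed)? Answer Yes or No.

Yes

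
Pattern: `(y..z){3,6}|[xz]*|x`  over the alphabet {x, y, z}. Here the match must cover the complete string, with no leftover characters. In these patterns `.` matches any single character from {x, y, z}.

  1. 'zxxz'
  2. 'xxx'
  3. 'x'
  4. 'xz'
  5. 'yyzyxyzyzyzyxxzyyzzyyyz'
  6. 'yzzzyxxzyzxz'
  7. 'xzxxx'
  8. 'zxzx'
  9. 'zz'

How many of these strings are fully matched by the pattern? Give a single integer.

8

1. 'zxxz' → match
2. 'xxx' → match
3. 'x' → match
4. 'xz' → match
5 → no match
6. 'yzzzyxxzyzxz' → match
7. 'xzxxx' → match
8. 'zxzx' → match
9. 'zz' → match
Total matched: 8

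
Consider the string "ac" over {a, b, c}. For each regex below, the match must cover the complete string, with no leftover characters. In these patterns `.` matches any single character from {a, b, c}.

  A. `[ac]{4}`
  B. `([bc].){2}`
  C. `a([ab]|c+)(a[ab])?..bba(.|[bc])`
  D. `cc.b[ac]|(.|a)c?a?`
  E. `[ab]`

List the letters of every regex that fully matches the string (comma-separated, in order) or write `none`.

D

A → no match
B → no match
C → no match
D → match
E → no match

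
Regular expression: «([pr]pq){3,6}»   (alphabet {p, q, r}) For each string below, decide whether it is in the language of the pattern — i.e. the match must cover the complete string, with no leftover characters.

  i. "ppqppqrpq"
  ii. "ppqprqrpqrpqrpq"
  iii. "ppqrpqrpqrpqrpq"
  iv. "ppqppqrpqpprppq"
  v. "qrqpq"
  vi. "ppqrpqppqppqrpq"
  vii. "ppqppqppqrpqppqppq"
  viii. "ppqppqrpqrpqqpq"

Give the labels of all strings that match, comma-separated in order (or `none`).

i, iii, vi, vii

i → match
ii → no match
iii → match
iv → no match
v → no match
vi → match
vii → match
viii → no match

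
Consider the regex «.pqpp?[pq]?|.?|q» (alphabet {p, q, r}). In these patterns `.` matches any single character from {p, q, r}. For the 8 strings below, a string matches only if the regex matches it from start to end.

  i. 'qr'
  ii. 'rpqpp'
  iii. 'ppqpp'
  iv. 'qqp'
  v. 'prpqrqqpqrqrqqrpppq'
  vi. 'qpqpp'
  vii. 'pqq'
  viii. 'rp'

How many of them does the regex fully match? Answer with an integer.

3

i → no match
ii → match
iii → match
iv → no match
v → no match
vi → match
vii → no match
viii → no match
Total matched: 3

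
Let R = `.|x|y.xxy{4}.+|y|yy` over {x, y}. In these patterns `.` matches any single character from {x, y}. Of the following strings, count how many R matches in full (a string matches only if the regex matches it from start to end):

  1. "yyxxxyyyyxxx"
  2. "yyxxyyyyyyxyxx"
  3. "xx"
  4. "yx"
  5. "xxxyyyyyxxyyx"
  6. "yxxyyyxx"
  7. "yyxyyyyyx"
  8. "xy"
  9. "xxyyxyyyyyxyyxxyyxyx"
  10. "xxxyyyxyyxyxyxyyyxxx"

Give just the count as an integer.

1. "yyxxxyyyyxxx" → no match
2 → match
3. "xx" → no match
4. "yx" → no match
5 → no match
6. "yxxyyyxx" → no match
7. "yyxyyyyyx" → no match
8. "xy" → no match
9 → no match
10 → no match
Total matched: 1

1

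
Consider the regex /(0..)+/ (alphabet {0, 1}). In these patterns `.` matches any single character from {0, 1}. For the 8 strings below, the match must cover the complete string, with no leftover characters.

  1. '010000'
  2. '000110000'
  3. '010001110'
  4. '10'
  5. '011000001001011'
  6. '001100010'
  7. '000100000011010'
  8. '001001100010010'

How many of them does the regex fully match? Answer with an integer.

1 → match
2 → no match
3 → no match
4 → no match — must start with '0'
5 → match
6 → no match
7 → no match
8 → no match
Total matched: 2

2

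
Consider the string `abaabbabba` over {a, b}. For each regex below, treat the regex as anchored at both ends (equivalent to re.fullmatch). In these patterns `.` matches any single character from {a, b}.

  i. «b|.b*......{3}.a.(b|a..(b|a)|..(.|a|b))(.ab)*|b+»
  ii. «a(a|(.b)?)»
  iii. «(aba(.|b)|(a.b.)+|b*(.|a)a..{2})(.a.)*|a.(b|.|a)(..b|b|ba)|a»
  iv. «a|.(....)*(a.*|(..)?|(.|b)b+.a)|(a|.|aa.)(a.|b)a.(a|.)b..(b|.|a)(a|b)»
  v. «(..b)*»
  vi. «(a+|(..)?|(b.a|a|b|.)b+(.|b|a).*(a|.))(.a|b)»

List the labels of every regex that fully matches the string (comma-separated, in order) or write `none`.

i → no match
ii → no match
iii → no match
iv → match
v → no match
vi → match

iv, vi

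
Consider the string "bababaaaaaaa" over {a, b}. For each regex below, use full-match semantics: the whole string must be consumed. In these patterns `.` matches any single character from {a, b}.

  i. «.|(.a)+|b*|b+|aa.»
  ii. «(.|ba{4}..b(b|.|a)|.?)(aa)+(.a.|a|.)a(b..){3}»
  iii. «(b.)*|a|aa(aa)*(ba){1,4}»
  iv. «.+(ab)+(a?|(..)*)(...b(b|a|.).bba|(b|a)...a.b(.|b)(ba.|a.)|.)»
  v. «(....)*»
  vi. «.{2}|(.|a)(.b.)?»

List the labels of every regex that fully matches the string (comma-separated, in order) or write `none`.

i → match
ii → no match
iii → no match
iv → match
v → match
vi → no match

i, iv, v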